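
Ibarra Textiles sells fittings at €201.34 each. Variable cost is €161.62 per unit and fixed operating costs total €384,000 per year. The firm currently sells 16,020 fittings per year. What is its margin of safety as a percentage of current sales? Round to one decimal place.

39.7%

Each unit contributes €201.34 − €161.62 = €39.72. Break-even units = €384,000 ÷ €39.72 = 9,667.67; break-even revenue = 9,667.67 × €201.34 = €1,946,489.43.
Current sales = 16,020 × €201.34 = €3,225,466.80.
Margin of safety = (€3,225,466.80 − €1,946,489.43) ÷ €3,225,466.80 = 39.7%.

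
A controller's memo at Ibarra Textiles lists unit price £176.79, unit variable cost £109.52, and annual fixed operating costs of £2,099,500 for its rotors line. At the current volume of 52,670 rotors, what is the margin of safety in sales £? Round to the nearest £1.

Each unit contributes £176.79 − £109.52 = £67.27. Break-even units = £2,099,500 ÷ £67.27 = 31,210.05; break-even revenue = 31,210.05 × £176.79 = £5,517,624.57.
Current sales = 52,670 × £176.79 = £9,311,529.30.
Margin of safety = £9,311,529.30 − £5,517,624.57 = £3,793,905.

£3,793,905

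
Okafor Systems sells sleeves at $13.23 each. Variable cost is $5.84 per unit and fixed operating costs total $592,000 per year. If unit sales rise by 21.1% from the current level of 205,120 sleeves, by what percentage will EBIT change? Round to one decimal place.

+34.6%

Contribution at this volume is 205,120 × $7.39 = $1,515,836.80.
Operating income = contribution − fixed costs = $1,515,836.80 − $592,000 = $923,836.80.
DOL = contribution ÷ EBIT = $1,515,836.80 ÷ $923,836.80 = 1.6408.
Operating income changes by 1.6408 × +21.1% = +34.6%.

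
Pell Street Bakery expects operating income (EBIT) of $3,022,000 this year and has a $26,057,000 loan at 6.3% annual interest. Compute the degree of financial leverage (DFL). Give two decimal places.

2.19

Annual interest charges come to $1,641,591.00.
Degree of financial leverage = EBIT / (EBIT − interest) = $3,022,000 / $1,380,409.00 = 2.1892.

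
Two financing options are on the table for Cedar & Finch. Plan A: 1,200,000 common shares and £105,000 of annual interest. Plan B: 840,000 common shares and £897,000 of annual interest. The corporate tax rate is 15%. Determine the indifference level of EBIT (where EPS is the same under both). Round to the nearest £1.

Set EPS_A = EPS_B: (EBIT − £105,000)(1 − 0.15) ÷ 1,200,000 = (EBIT − £897,000)(1 − 0.15) ÷ 840,000.
The (1 − t) factor cancels: (EBIT − 105,000) × 840,000 = (EBIT − 897,000) × 1,200,000.
Solving, EBIT = (897,000·1,200,000 − 105,000·840,000) / (1,200,000 − 840,000) = 988,200,000,000 / 360,000 = 2,745,000.00.

£2,745,000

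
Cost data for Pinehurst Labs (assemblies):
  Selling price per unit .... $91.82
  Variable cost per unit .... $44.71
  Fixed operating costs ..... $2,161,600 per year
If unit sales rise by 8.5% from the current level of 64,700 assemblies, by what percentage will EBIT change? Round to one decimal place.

Total contribution margin = 64,700 × $47.11 = $3,048,017.00.
EBIT = $3,048,017.00 − $2,161,600 = $886,417.00.
So DOL = total CM / EBIT = $3,048,017.00 / $886,417.00 = 3.4386.
Operating income changes by 3.4386 × +8.5% = +29.2%.

+29.2%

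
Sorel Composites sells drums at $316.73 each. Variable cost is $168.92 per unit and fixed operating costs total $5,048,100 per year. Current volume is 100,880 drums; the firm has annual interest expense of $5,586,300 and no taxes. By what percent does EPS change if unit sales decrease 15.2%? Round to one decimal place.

Total contribution margin = 100,880 × $147.81 = $14,911,072.80.
Operating income = contribution − fixed costs = $14,911,072.80 − $5,048,100 = $9,862,972.80.
After interest of $5,586,300.00, pre-tax earnings = $4,276,672.80.
DCL = total CM / (EBIT − I) = $14,911,072.80 / $4,276,672.80 = 3.4866.
%ΔEPS = DCL × %ΔSales = 3.4866 × -15.2% = -53.0%.

-53.0%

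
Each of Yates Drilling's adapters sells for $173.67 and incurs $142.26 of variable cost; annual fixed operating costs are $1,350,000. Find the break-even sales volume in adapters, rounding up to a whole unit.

42,980 adapters

Unit CM = price − variable cost = $173.67 − $142.26 = $31.41.
Break-even volume = fixed costs ÷ CM per unit = $1,350,000 ÷ $31.41 = 42,979.94, so 42,980 adapters.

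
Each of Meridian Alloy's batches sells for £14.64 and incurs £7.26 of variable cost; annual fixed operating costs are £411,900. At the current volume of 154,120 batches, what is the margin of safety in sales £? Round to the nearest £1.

£1,439,214

Unit CM = price − variable cost = £14.64 − £7.26 = £7.38. Break-even units = £411,900 ÷ £7.38 = 55,813.01; break-even revenue = 55,813.01 × £14.64 = £817,102.44.
Current sales = 154,120 × £14.64 = £2,256,316.80.
Margin of safety = £2,256,316.80 − £817,102.44 = £1,439,214.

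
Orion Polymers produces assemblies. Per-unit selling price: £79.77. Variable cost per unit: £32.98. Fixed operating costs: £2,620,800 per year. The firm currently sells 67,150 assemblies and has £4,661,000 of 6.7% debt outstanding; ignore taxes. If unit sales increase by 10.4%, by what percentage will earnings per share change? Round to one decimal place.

At 67,150 units, contribution = 67,150 × £46.79 = £3,141,948.50.
Operating income = contribution − fixed costs = £3,141,948.50 − £2,620,800 = £521,148.50.
Interest = £312,287.00, so EBIT − I = £208,861.50.
Degree of combined leverage = contribution ÷ (EBIT − I) = £3,141,948.50 ÷ £208,861.50 = 15.0432.
EPS therefore changes by 15.0432 × (+10.4%) = +156.4%.

+156.4%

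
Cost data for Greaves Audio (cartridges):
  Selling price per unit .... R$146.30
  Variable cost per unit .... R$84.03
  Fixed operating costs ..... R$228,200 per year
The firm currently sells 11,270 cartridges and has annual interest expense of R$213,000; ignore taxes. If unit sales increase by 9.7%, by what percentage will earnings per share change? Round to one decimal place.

Total contribution margin = 11,270 × R$62.27 = R$701,782.90.
Operating income = contribution − fixed costs = R$701,782.90 − R$228,200 = R$473,582.90.
Interest = R$213,000.00, so EBIT − I = R$260,582.90.
Degree of combined leverage = contribution ÷ (EBIT − I) = R$701,782.90 ÷ R$260,582.90 = 2.6931.
EPS therefore changes by 2.6931 × (+9.7%) = +26.1%.

+26.1%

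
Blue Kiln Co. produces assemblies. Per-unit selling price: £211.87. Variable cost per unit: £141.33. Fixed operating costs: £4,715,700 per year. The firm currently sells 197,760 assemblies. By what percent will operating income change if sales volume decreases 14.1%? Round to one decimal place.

-21.3%

Contribution at this volume is 197,760 × £70.54 = £13,949,990.40.
Subtracting fixed costs: EBIT = £13,949,990.40 − £4,715,700 = £9,234,290.40.
Degree of operating leverage = £13,949,990.40 / £9,234,290.40 = 1.5107.
Operating income changes by 1.5107 × -14.1% = -21.3%.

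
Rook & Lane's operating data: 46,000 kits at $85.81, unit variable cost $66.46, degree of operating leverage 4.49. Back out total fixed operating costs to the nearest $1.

Contribution at this volume is 46,000 × $19.35 = $890,100.00.
DOL = contribution / EBIT, so EBIT = $890,100.00 / 4.49 = $198,240.53.
And FC = contribution − EBIT = $890,100.00 − $198,240.53 = $691,859.

$691,859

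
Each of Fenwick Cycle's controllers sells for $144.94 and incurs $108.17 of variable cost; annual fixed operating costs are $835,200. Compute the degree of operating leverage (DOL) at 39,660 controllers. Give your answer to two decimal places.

2.34

Contribution at this volume is 39,660 × $36.77 = $1,458,298.20.
Subtracting fixed costs: EBIT = $1,458,298.20 − $835,200 = $623,098.20.
So DOL = total CM / EBIT = $1,458,298.20 / $623,098.20 = 2.3404.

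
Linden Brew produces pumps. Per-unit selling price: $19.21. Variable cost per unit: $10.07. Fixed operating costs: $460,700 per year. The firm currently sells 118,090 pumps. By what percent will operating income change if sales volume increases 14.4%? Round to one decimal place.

+25.1%

At 118,090 units, contribution = 118,090 × $9.14 = $1,079,342.60.
EBIT = $1,079,342.60 − $460,700 = $618,642.60.
DOL = contribution ÷ EBIT = $1,079,342.60 ÷ $618,642.60 = 1.7447.
Operating income changes by 1.7447 × +14.4% = +25.1%.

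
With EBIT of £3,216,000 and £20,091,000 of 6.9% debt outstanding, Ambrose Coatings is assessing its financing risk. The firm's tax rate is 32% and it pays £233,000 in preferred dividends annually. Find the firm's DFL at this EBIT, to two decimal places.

2.16

Annual interest charges come to £1,386,279.00.
Preferred dividends grossed up pre-tax: £233,000 / (1 − 0.32) = £342,647.06.
DFL = EBIT ÷ [EBIT − I − D_p/(1−t)] = £3,216,000 ÷ [£3,216,000 − £1,386,279.00 − £342,647.06] = £3,216,000 ÷ £1,487,073.94 = 2.1626.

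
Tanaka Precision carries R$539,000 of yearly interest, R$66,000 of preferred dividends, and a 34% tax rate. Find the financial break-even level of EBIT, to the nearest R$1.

Preferred dividends are paid after tax, so their pre-tax equivalent is R$66,000 ÷ (1 − 0.34) = R$100,000.00.
Financial break-even EBIT = interest + D_p ÷ (1 − t) = R$539,000 + R$100,000.00 = R$639,000.00.

R$639,000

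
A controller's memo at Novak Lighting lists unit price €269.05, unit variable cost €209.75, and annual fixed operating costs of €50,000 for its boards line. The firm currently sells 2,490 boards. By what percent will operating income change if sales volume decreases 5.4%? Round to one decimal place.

-8.2%

At 2,490 units, contribution = 2,490 × €59.30 = €147,657.00.
Operating income = contribution − fixed costs = €147,657.00 − €50,000 = €97,657.00.
DOL = contribution ÷ EBIT = €147,657.00 ÷ €97,657.00 = 1.5120.
Operating income changes by 1.5120 × -5.4% = -8.2%.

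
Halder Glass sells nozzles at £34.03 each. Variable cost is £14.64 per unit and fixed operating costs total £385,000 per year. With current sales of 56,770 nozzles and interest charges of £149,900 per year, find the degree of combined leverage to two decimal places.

Total contribution margin = 56,770 × £19.39 = £1,100,770.30.
Operating income = contribution − fixed costs = £1,100,770.30 − £385,000 = £715,770.30. Interest = £149,900.00, so EBIT − I = £565,870.30.
DCL = contribution ÷ (EBIT − I) = £1,100,770.30 ÷ £565,870.30 = 1.9453.

1.95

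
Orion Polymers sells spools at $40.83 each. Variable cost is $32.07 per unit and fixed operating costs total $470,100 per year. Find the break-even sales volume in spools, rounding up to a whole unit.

53,665 spools

Unit CM = price − variable cost = $40.83 − $32.07 = $8.76.
Units to break even: $470,100 ÷ $8.76 = 53,664.38, rounded up to 53,665.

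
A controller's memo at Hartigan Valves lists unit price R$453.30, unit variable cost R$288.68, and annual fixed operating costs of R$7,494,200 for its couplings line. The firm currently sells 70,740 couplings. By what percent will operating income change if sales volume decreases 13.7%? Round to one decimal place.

Contribution at this volume is 70,740 × R$164.62 = R$11,645,218.80.
Operating income = contribution − fixed costs = R$11,645,218.80 − R$7,494,200 = R$4,151,018.80.
Degree of operating leverage = R$11,645,218.80 / R$4,151,018.80 = 2.8054.
Operating income changes by 2.8054 × -13.7% = -38.4%.

-38.4%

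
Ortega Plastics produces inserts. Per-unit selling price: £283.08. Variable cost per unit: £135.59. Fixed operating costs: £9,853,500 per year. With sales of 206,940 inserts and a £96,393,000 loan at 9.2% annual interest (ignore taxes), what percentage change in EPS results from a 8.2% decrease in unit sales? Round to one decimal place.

At 206,940 units, contribution = 206,940 × £147.49 = £30,521,580.60.
Subtracting fixed costs: EBIT = £30,521,580.60 − £9,853,500 = £20,668,080.60.
After interest of £8,868,156.00, pre-tax earnings = £11,799,924.60.
Degree of combined leverage = contribution ÷ (EBIT − I) = £30,521,580.60 ÷ £11,799,924.60 = 2.5866.
EPS therefore changes by 2.5866 × (-8.2%) = -21.2%.

-21.2%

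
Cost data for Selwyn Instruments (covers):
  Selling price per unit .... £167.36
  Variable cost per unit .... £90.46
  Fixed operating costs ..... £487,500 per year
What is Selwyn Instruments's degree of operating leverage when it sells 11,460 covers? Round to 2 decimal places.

At 11,460 units, contribution = 11,460 × £76.90 = £881,274.00.
EBIT = £881,274.00 − £487,500 = £393,774.00.
DOL = contribution ÷ EBIT = £881,274.00 ÷ £393,774.00 = 2.2380.

2.24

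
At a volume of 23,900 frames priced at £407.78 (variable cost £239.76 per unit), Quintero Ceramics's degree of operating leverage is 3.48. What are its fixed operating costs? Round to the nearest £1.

At 23,900 units, contribution = 23,900 × £168.02 = £4,015,678.00.
Since DOL = CM ÷ EBIT, EBIT = £4,015,678.00 ÷ 3.48 = £1,153,930.46.
And FC = contribution − EBIT = £4,015,678.00 − £1,153,930.46 = £2,861,748.

£2,861,748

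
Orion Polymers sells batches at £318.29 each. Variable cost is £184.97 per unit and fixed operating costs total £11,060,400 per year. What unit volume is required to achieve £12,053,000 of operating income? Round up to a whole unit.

Each unit contributes £318.29 − £184.97 = £133.32.
Units = (FC + target) / CM = (£11,060,400 + £12,053,000) / £133.32 = 173,367.84, so 173,368 batches.

173,368 batches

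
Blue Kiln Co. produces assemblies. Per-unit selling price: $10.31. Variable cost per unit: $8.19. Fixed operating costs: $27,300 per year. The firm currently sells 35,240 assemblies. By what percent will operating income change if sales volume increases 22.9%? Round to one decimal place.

At 35,240 units, contribution = 35,240 × $2.12 = $74,708.80.
Subtracting fixed costs: EBIT = $74,708.80 − $27,300 = $47,408.80.
DOL = contribution ÷ EBIT = $74,708.80 ÷ $47,408.80 = 1.5758.
So EBIT moves 1.5758 × (+22.9%) = +36.1%.

+36.1%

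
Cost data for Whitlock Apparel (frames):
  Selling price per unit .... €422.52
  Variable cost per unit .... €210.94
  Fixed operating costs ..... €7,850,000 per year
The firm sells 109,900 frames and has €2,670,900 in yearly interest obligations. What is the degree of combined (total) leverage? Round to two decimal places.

At 109,900 units, contribution = 109,900 × €211.58 = €23,252,642.00.
EBIT = €23,252,642.00 − €7,850,000 = €15,402,642.00. Interest = €2,670,900.00, so EBIT − I = €12,731,742.00.
DCL = contribution ÷ (EBIT − I) = €23,252,642.00 ÷ €12,731,742.00 = 1.8264.

1.83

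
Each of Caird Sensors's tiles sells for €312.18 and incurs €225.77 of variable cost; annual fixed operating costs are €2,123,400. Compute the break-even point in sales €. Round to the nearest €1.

€7,671,369

CM per unit = €312.18 − €225.77 = €86.41; CM ratio = €86.41 / €312.18 = 0.2768.
Break-even sales = FC ÷ CM ratio = €2,123,400 × €312.18 / €86.41 = €7,671,369.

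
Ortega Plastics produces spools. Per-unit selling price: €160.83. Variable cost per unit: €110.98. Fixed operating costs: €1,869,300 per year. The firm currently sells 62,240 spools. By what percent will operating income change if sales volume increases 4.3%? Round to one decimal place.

At 62,240 units, contribution = 62,240 × €49.85 = €3,102,664.00.
Operating income = contribution − fixed costs = €3,102,664.00 − €1,869,300 = €1,233,364.00.
So DOL = total CM / EBIT = €3,102,664.00 / €1,233,364.00 = 2.5156.
So EBIT moves 2.5156 × (+4.3%) = +10.8%.

+10.8%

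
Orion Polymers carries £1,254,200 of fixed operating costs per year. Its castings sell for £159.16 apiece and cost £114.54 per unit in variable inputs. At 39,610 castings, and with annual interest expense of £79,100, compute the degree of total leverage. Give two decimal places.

4.07

Total contribution margin = 39,610 × £44.62 = £1,767,398.20.
Operating income = contribution − fixed costs = £1,767,398.20 − £1,254,200 = £513,198.20. Interest = £79,100.00, so EBIT − I = £434,098.20.
Degree of total leverage = total CM / (EBIT − interest) = £1,767,398.20 / £434,098.20 = 4.0714.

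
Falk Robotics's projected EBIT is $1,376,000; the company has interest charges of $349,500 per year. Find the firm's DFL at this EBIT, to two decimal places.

Interest = $349,500.00.
DFL = EBIT ÷ (EBIT − I) = $1,376,000 ÷ ($1,376,000 − $349,500.00) = $1,376,000 ÷ $1,026,500.00 = 1.3405.

1.34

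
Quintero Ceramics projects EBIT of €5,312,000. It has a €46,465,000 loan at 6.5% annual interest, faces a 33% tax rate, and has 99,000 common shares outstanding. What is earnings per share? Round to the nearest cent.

Interest = €3,020,225.00, so EBT = €5,312,000 − €3,020,225.00 = €2,291,775.00.
Net income = €2,291,775.00 × (1 − 0.33) = €1,535,489.25.
Per share: €1,535,489.25 / 99,000 shares = €15.51.

€15.51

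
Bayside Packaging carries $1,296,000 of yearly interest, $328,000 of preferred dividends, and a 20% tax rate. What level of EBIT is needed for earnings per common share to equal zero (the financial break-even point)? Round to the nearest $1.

Preferred dividends are paid after tax, so their pre-tax equivalent is $328,000 ÷ (1 − 0.20) = $410,000.00.
Financial break-even EBIT = interest + D_p ÷ (1 − t) = $1,296,000 + $410,000.00 = $1,706,000.00.

$1,706,000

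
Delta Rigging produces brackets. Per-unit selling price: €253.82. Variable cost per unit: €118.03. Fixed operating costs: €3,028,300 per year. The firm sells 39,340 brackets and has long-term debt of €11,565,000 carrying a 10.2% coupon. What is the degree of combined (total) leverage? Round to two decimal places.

4.71

Contribution at this volume is 39,340 × €135.79 = €5,341,978.60.
EBIT = €5,341,978.60 − €3,028,300 = €2,313,678.60. Interest = €1,179,630.00, so EBIT − I = €1,134,048.60.
Degree of total leverage = total CM / (EBIT − interest) = €5,341,978.60 / €1,134,048.60 = 4.7105.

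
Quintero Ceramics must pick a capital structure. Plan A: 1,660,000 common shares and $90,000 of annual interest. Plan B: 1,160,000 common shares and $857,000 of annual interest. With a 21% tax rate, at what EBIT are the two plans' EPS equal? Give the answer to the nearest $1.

At indifference, (EBIT − 90,000)(1 − t)/1,660,000 = (EBIT − 857,000)(1 − t)/1,160,000.
The (1 − t) factor cancels: (EBIT − 90,000) × 1,160,000 = (EBIT − 857,000) × 1,660,000.
Solving, EBIT = (857,000·1,660,000 − 90,000·1,160,000) / (1,660,000 − 1,160,000) = 1,318,220,000,000 / 500,000 = 2,636,440.00.

$2,636,440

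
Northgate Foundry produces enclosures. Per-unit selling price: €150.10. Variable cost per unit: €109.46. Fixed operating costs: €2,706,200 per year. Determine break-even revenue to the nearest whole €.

Contribution margin per unit = €150.10 − €109.46 = €40.64, a CM ratio of €40.64 ÷ €150.10 = 0.2708.
Break-even sales = FC ÷ CM ratio = €2,706,200 × €150.10 / €40.64 = €9,995,094.

€9,995,094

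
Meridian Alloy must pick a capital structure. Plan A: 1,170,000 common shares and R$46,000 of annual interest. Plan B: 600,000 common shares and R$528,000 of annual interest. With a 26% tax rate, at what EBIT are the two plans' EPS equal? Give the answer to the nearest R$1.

At indifference, (EBIT − 46,000)(1 − t)/1,170,000 = (EBIT − 528,000)(1 − t)/600,000.
Cancelling (1 − t) and cross-multiplying: 600,000·(EBIT − 46,000) = 1,170,000·(EBIT − 528,000).
EBIT × (1,170,000 − 600,000) = 528,000 × 1,170,000 − 46,000 × 600,000 = 590,160,000,000, so EBIT = 590,160,000,000 ÷ 570,000 = 1,035,368.42.

R$1,035,368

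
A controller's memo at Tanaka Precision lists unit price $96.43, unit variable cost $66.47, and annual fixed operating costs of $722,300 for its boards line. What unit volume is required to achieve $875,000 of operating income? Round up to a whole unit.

53,315 boards

Each unit contributes $96.43 − $66.47 = $29.96.
Units = (FC + target) / CM = ($722,300 + $875,000) / $29.96 = 53,314.42, so 53,315 boards.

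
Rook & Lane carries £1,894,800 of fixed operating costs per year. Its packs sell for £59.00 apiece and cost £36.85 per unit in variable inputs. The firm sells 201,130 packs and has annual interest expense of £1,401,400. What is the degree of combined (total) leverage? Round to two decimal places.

Total contribution margin = 201,130 × £22.15 = £4,455,029.50.
EBIT = £4,455,029.50 − £1,894,800 = £2,560,229.50. Interest = £1,401,400.00.
DOL = £4,455,029.50 ÷ £2,560,229.50 = 1.7401; DFL = £2,560,229.50 ÷ £1,158,829.50 = 2.2093.
DCL = DOL × DFL = 1.7401 × 2.2093 = 3.8444.

3.84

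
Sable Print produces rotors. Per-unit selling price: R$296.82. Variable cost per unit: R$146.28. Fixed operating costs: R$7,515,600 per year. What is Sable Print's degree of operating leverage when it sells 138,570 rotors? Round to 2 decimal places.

1.56

At 138,570 units, contribution = 138,570 × R$150.54 = R$20,860,327.80.
Subtracting fixed costs: EBIT = R$20,860,327.80 − R$7,515,600 = R$13,344,727.80.
Degree of operating leverage = R$20,860,327.80 / R$13,344,727.80 = 1.5632.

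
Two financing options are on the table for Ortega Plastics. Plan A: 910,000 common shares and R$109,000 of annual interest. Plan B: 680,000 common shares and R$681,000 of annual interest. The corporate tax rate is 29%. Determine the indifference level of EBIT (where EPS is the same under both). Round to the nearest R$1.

R$2,372,130

At indifference, (EBIT − 109,000)(1 − t)/910,000 = (EBIT − 681,000)(1 − t)/680,000.
Cancelling (1 − t) and cross-multiplying: 680,000·(EBIT − 109,000) = 910,000·(EBIT − 681,000).
Solving, EBIT = (681,000·910,000 − 109,000·680,000) / (910,000 − 680,000) = 545,590,000,000 / 230,000 = 2,372,130.43.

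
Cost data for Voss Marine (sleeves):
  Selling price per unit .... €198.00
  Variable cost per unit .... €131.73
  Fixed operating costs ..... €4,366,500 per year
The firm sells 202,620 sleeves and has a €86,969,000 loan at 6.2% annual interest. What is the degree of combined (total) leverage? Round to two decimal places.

Contribution at this volume is 202,620 × €66.27 = €13,427,627.40.
Subtracting fixed costs: EBIT = €13,427,627.40 − €4,366,500 = €9,061,127.40. Interest = €5,392,078.00, so EBIT − I = €3,669,049.40.
DCL = contribution ÷ (EBIT − I) = €13,427,627.40 ÷ €3,669,049.40 = 3.6597.

3.66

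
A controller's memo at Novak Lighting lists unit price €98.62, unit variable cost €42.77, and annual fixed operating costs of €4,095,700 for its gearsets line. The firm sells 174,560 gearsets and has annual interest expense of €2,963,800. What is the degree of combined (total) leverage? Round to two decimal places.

At 174,560 units, contribution = 174,560 × €55.85 = €9,749,176.00.
Operating income = contribution − fixed costs = €9,749,176.00 − €4,095,700 = €5,653,476.00. Interest = €2,963,800.00, so EBIT − I = €2,689,676.00.
Degree of total leverage = total CM / (EBIT − interest) = €9,749,176.00 / €2,689,676.00 = 3.6247.

3.62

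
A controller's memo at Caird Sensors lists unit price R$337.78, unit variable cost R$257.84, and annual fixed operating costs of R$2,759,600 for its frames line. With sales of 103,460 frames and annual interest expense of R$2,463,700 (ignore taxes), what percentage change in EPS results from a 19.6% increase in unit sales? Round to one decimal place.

Contribution at this volume is 103,460 × R$79.94 = R$8,270,592.40.
Operating income = contribution − fixed costs = R$8,270,592.40 − R$2,759,600 = R$5,510,992.40.
After interest of R$2,463,700.00, pre-tax earnings = R$3,047,292.40.
DCL = total CM / (EBIT − I) = R$8,270,592.40 / R$3,047,292.40 = 2.7141.
EPS therefore changes by 2.7141 × (+19.6%) = +53.2%.

+53.2%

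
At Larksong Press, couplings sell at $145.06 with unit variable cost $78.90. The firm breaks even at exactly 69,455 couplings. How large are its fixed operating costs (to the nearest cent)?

$4,595,142.80

Unit CM = price − variable cost = $145.06 − $78.90 = $66.16.
Fixed costs = break-even units × CM = 69,455 × $66.16 = $4,595,142.80.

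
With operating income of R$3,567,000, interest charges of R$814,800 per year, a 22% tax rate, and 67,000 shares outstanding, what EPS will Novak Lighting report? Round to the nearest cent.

R$32.04

Pre-tax income = R$3,567,000 − R$814,800.00 = R$2,752,200.00.
After tax at 22%: net income = R$2,752,200.00 × 0.78 = R$2,146,716.00.
Per share: R$2,146,716.00 / 67,000 shares = R$32.04.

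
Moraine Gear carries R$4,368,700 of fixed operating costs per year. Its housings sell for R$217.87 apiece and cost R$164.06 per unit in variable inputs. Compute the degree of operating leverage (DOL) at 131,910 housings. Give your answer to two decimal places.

2.60

Total contribution margin = 131,910 × R$53.81 = R$7,098,077.10.
EBIT = R$7,098,077.10 − R$4,368,700 = R$2,729,377.10.
DOL = contribution ÷ EBIT = R$7,098,077.10 ÷ R$2,729,377.10 = 2.6006.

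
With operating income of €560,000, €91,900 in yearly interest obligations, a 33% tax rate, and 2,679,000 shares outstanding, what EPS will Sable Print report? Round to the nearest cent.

Pre-tax income = €560,000 − €91,900.00 = €468,100.00.
Net income = €468,100.00 × (1 − 0.33) = €313,627.00.
EPS = €313,627.00 ÷ 2,679,000 = €0.12.

€0.12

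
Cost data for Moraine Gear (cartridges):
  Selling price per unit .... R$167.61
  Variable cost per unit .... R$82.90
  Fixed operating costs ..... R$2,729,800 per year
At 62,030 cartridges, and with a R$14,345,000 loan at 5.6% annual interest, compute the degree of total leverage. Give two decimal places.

3.05

Total contribution margin = 62,030 × R$84.71 = R$5,254,561.30.
EBIT = R$5,254,561.30 − R$2,729,800 = R$2,524,761.30. Interest = R$803,320.00, so EBIT − I = R$1,721,441.30.
DCL = contribution ÷ (EBIT − I) = R$5,254,561.30 ÷ R$1,721,441.30 = 3.0524.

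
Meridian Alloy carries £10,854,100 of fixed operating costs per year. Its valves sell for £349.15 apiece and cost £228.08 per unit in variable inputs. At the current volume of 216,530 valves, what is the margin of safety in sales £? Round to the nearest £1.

Unit CM = price − variable cost = £349.15 − £228.08 = £121.07. Break-even units = £10,854,100 ÷ £121.07 = 89,651.44; break-even revenue = 89,651.44 × £349.15 = £31,301,800.74.
Actual sales revenue = 216,530 × £349.15 = £75,601,449.50.
Margin of safety = £75,601,449.50 − £31,301,800.74 = £44,299,649.

£44,299,649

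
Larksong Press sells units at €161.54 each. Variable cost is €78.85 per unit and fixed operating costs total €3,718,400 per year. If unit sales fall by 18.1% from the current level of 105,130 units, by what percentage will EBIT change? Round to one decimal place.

At 105,130 units, contribution = 105,130 × €82.69 = €8,693,199.70.
EBIT = €8,693,199.70 − €3,718,400 = €4,974,799.70.
Degree of operating leverage = €8,693,199.70 / €4,974,799.70 = 1.7474.
%ΔEBIT = DOL × %ΔSales = 1.7474 × -18.1% = -31.6%.

-31.6%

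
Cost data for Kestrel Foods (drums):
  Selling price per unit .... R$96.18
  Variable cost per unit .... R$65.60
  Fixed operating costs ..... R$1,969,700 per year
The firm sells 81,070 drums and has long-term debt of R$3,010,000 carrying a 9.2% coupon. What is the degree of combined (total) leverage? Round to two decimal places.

Total contribution margin = 81,070 × R$30.58 = R$2,479,120.60.
EBIT = R$2,479,120.60 − R$1,969,700 = R$509,420.60. Interest = R$276,920.00, so EBIT − I = R$232,500.60.
DCL = contribution ÷ (EBIT − I) = R$2,479,120.60 ÷ R$232,500.60 = 10.6629.

10.66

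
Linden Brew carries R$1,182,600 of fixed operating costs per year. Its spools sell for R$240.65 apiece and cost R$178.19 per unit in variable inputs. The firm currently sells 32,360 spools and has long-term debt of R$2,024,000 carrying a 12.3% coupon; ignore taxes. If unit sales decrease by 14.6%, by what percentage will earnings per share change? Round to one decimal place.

-50.0%

Total contribution margin = 32,360 × R$62.46 = R$2,021,205.60.
EBIT = R$2,021,205.60 − R$1,182,600 = R$838,605.60.
After interest of R$248,952.00, pre-tax earnings = R$589,653.60.
Degree of combined leverage = contribution ÷ (EBIT − I) = R$2,021,205.60 ÷ R$589,653.60 = 3.4278.
EPS therefore changes by 3.4278 × (-14.6%) = -50.0%.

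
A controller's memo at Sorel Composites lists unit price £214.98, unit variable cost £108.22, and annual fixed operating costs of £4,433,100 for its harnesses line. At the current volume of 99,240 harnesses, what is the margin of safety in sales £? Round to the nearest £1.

Each unit contributes £214.98 − £108.22 = £106.76. Break-even units = £4,433,100 ÷ £106.76 = 41,523.98; break-even revenue = 41,523.98 × £214.98 = £8,926,825.01.
Current sales = 99,240 × £214.98 = £21,334,615.20.
Margin of safety = £21,334,615.20 − £8,926,825.01 = £12,407,790.

£12,407,790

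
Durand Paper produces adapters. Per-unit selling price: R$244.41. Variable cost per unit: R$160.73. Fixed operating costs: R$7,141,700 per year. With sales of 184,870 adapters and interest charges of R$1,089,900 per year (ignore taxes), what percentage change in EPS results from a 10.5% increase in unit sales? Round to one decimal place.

+22.4%

Total contribution margin = 184,870 × R$83.68 = R$15,469,921.60.
Operating income = contribution − fixed costs = R$15,469,921.60 − R$7,141,700 = R$8,328,221.60.
After interest of R$1,089,900.00, pre-tax earnings = R$7,238,321.60.
Degree of combined leverage = contribution ÷ (EBIT − I) = R$15,469,921.60 ÷ R$7,238,321.60 = 2.1372.
EPS therefore changes by 2.1372 × (+10.5%) = +22.4%.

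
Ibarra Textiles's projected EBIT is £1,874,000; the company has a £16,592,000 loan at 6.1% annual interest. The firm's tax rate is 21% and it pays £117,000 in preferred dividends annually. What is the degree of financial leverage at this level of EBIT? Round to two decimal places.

2.63

Interest = £1,012,112.00.
Preferred dividends grossed up pre-tax: £117,000 / (1 − 0.21) = £148,101.27.
DFL = EBIT ÷ [EBIT − I − D_p/(1−t)] = £1,874,000 ÷ [£1,874,000 − £1,012,112.00 − £148,101.27] = £1,874,000 ÷ £713,786.73 = 2.6254.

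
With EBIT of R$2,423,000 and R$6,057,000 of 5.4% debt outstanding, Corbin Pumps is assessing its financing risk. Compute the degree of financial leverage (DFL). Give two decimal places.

1.16

Annual interest charges come to R$327,078.00.
Degree of financial leverage = EBIT / (EBIT − interest) = R$2,423,000 / R$2,095,922.00 = 1.1561.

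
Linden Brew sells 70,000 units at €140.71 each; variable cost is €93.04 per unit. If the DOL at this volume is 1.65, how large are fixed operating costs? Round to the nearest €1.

At 70,000 units, contribution = 70,000 × €47.67 = €3,336,900.00.
Since DOL = CM ÷ EBIT, EBIT = €3,336,900.00 ÷ 1.65 = €2,022,363.64.
Fixed costs = CM − EBIT = €3,336,900.00 − €2,022,363.64 = €1,314,536.

€1,314,536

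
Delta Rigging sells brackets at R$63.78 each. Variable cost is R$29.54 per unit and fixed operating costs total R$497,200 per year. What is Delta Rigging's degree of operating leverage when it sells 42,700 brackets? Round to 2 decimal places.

1.52

Contribution at this volume is 42,700 × R$34.24 = R$1,462,048.00.
Subtracting fixed costs: EBIT = R$1,462,048.00 − R$497,200 = R$964,848.00.
DOL = contribution ÷ EBIT = R$1,462,048.00 ÷ R$964,848.00 = 1.5153.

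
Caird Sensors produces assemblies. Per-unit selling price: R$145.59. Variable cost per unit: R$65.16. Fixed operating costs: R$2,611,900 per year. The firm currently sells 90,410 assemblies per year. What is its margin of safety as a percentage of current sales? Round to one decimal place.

64.1%

Contribution margin per unit = R$145.59 − R$65.16 = R$80.43. Break-even units = R$2,611,900 ÷ R$80.43 = 32,474.20; break-even revenue = 32,474.20 × R$145.59 = R$4,727,918.95.
Actual sales revenue = 90,410 × R$145.59 = R$13,162,791.90.
Margin of safety = (R$13,162,791.90 − R$4,727,918.95) ÷ R$13,162,791.90 = 64.1%.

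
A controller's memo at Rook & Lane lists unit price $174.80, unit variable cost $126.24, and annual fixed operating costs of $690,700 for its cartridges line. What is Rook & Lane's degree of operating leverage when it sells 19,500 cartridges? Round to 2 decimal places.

3.70

At 19,500 units, contribution = 19,500 × $48.56 = $946,920.00.
Operating income = contribution − fixed costs = $946,920.00 − $690,700 = $256,220.00.
So DOL = total CM / EBIT = $946,920.00 / $256,220.00 = 3.6957.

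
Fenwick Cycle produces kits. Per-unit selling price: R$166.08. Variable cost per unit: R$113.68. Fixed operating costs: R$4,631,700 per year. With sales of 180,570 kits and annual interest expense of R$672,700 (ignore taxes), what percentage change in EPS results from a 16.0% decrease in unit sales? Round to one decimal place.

Total contribution margin = 180,570 × R$52.40 = R$9,461,868.00.
Operating income = contribution − fixed costs = R$9,461,868.00 − R$4,631,700 = R$4,830,168.00.
After interest of R$672,700.00, pre-tax earnings = R$4,157,468.00.
DCL = total CM / (EBIT − I) = R$9,461,868.00 / R$4,157,468.00 = 2.2759.
EPS therefore changes by 2.2759 × (-16.0%) = -36.4%.

-36.4%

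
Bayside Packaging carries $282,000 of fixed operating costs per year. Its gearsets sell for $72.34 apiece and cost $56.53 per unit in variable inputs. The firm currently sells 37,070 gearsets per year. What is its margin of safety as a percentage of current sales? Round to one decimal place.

Contribution margin per unit = $72.34 − $56.53 = $15.81. Break-even units = $282,000 ÷ $15.81 = 17,836.81; break-even revenue = 17,836.81 × $72.34 = $1,290,314.99.
Actual sales revenue = 37,070 × $72.34 = $2,681,643.80.
Margin of safety = ($2,681,643.80 − $1,290,314.99) ÷ $2,681,643.80 = 51.9%.

51.9%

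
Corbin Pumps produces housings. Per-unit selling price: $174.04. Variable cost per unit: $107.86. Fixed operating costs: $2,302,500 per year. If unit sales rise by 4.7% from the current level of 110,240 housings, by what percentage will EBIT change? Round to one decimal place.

At 110,240 units, contribution = 110,240 × $66.18 = $7,295,683.20.
Subtracting fixed costs: EBIT = $7,295,683.20 − $2,302,500 = $4,993,183.20.
So DOL = total CM / EBIT = $7,295,683.20 / $4,993,183.20 = 1.4611.
Operating income changes by 1.4611 × +4.7% = +6.9%.

+6.9%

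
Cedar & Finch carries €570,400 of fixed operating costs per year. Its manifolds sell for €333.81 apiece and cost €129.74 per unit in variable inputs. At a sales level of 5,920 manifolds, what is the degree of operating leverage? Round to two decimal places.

At 5,920 units, contribution = 5,920 × €204.07 = €1,208,094.40.
Subtracting fixed costs: EBIT = €1,208,094.40 − €570,400 = €637,694.40.
So DOL = total CM / EBIT = €1,208,094.40 / €637,694.40 = 1.8945.

1.89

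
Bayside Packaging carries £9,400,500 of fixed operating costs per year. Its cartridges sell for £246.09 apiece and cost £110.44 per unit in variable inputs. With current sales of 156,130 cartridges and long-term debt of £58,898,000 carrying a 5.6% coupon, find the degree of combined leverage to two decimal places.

2.50

Contribution at this volume is 156,130 × £135.65 = £21,179,034.50.
Operating income = contribution − fixed costs = £21,179,034.50 − £9,400,500 = £11,778,534.50. Interest = £3,298,288.00.
DOL = £21,179,034.50 ÷ £11,778,534.50 = 1.7981; DFL = £11,778,534.50 ÷ £8,480,246.50 = 1.3889.
DCL = DOL × DFL = 1.7981 × 1.3889 = 2.4974.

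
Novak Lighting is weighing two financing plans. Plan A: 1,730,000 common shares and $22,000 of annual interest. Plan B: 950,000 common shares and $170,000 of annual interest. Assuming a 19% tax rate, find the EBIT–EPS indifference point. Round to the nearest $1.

At indifference, (EBIT − 22,000)(1 − t)/1,730,000 = (EBIT − 170,000)(1 − t)/950,000.
The (1 − t) factor cancels: (EBIT − 22,000) × 950,000 = (EBIT − 170,000) × 1,730,000.
Solving, EBIT = (170,000·1,730,000 − 22,000·950,000) / (1,730,000 − 950,000) = 273,200,000,000 / 780,000 = 350,256.41.

$350,256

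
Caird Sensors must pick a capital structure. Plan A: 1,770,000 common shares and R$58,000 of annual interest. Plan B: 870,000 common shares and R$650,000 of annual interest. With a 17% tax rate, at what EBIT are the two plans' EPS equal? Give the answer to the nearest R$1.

At indifference, (EBIT − 58,000)(1 − t)/1,770,000 = (EBIT − 650,000)(1 − t)/870,000.
The (1 − t) factor cancels: (EBIT − 58,000) × 870,000 = (EBIT − 650,000) × 1,770,000.
EBIT × (1,770,000 − 870,000) = 650,000 × 1,770,000 − 58,000 × 870,000 = 1,100,040,000,000, so EBIT = 1,100,040,000,000 ÷ 900,000 = 1,222,266.67.

R$1,222,267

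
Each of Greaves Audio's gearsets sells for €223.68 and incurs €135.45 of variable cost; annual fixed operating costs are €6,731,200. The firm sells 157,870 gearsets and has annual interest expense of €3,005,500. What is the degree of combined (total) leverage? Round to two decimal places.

3.32

Contribution at this volume is 157,870 × €88.23 = €13,928,870.10.
EBIT = €13,928,870.10 − €6,731,200 = €7,197,670.10. Interest = €3,005,500.00, so EBIT − I = €4,192,170.10.
Degree of total leverage = total CM / (EBIT − interest) = €13,928,870.10 / €4,192,170.10 = 3.3226.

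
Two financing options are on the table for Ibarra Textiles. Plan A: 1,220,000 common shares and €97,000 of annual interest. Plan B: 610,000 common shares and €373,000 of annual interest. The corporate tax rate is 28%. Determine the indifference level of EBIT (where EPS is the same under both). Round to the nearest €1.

At indifference, (EBIT − 97,000)(1 − t)/1,220,000 = (EBIT − 373,000)(1 − t)/610,000.
The (1 − t) factor cancels: (EBIT − 97,000) × 610,000 = (EBIT − 373,000) × 1,220,000.
EBIT × (1,220,000 − 610,000) = 373,000 × 1,220,000 − 97,000 × 610,000 = 395,890,000,000, so EBIT = 395,890,000,000 ÷ 610,000 = 649,000.00.

€649,000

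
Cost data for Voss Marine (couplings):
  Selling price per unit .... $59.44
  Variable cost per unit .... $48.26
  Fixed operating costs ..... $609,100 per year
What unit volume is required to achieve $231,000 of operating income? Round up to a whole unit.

Each unit contributes $59.44 − $48.26 = $11.18.
Units = (FC + target) / CM = ($609,100 + $231,000) / $11.18 = 75,143.11, so 75,144 couplings.

75,144 couplings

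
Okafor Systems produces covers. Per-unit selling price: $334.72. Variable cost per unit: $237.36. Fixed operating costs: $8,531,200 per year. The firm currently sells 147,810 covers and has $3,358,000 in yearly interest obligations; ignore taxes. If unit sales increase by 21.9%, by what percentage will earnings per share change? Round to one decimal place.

+126.0%

Contribution at this volume is 147,810 × $97.36 = $14,390,781.60.
Operating income = contribution − fixed costs = $14,390,781.60 − $8,531,200 = $5,859,581.60.
Interest = $3,358,000.00, so EBIT − I = $2,501,581.60.
Degree of combined leverage = contribution ÷ (EBIT − I) = $14,390,781.60 ÷ $2,501,581.60 = 5.7527.
EPS therefore changes by 5.7527 × (+21.9%) = +126.0%.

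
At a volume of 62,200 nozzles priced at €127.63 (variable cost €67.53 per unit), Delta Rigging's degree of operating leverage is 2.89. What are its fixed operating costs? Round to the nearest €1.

Contribution at this volume is 62,200 × €60.10 = €3,738,220.00.
Since DOL = CM ÷ EBIT, EBIT = €3,738,220.00 ÷ 2.89 = €1,293,501.73.
And FC = contribution − EBIT = €3,738,220.00 − €1,293,501.73 = €2,444,718.

€2,444,718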